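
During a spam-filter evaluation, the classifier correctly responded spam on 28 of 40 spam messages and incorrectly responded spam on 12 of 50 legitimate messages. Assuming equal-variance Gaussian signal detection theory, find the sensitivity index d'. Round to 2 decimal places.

d' = 1.23

H = 28/40 = 0.7000
FA = 12/50 = 0.2400
z(H) = z(0.7000) = 0.5244
z(FA) = z(0.2400) = -0.7063
d' = z(H) − z(FA) = 0.5244 − (-0.7063) = 1.2307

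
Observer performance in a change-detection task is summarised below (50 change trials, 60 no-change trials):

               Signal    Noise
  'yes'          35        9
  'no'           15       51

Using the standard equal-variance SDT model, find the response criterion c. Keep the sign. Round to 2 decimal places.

H = 35/50 = 0.7000
FA = 9/60 = 0.1500
z(0.7000) = 0.524, z(0.1500) = -1.036
c = −½·[z(H) + z(FA)] = −0.5 × (0.524 + (-1.036)) = 0.256
c > 0: the observer has a conservative response bias.

c = 0.26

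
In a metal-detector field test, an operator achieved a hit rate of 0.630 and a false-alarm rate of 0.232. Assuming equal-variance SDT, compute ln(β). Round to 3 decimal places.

z(0.630) = 0.3319, z(0.232) = -0.7323
ln β = −½·[z(H)² − z(FA)²] = −0.5 × (0.1102 − 0.5363) = 0.21305

ln β = 0.213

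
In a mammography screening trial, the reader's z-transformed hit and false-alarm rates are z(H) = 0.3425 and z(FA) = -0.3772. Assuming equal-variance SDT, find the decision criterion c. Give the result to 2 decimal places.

c = 0.02

c = −½·[z(H) + z(FA)] = −½·(0.3425 + (-0.3772)) = 0.01735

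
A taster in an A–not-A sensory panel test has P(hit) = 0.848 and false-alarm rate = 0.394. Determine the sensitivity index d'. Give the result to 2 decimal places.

z(H) = 1.028
z(FA) = -0.269
d' = z(H) − z(FA) = 1.028 − (-0.269) = 1.297

d' = 1.30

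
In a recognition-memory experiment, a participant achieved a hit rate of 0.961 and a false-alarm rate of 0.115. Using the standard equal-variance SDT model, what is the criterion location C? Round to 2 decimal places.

C = -0.28

z(H) = z(0.961) = 1.7624
z(FA) = z(0.115) = -1.2004
c = −½·[z(H) + z(FA)] = −0.5 × (1.7624 + (-1.2004)) = -0.2810
c < 0: the participant has a liberal response bias.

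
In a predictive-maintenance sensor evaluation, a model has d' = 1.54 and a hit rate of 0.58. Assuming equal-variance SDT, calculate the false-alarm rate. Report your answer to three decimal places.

z(hit rate) = z(0.58) = 0.2019
z(FA) = z(H) − d' = 0.2019 − 1.54 = -1.3381
false-alarm rate = Φ(-1.3381) = 0.0904

false-alarm rate = 0.090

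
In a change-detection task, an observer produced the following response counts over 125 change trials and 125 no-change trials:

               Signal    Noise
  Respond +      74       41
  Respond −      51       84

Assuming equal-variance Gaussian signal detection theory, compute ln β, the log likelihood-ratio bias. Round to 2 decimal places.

H = 74/125 = 0.5920
FA = 41/125 = 0.3280
z(0.5920) = 0.233, z(0.3280) = -0.445
ln β = −½·[z(H)² − z(FA)²] = −0.5 × (0.054 − 0.198) = 0.072

ln β = 0.07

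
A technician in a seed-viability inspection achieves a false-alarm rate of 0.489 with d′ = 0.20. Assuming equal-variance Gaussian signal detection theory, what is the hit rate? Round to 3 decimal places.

z(false-alarm rate) = z(0.489) = -0.0276
z(H) = z(FA) + d' = -0.0276 + 0.20 = 0.1724
hit rate = Φ(0.1724) = 0.5684

hit rate = 0.568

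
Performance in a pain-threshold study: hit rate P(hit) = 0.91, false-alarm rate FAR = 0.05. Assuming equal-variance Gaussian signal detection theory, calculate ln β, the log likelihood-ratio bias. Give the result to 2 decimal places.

z(H) = z(0.91) = 1.341
z(FA) = z(0.05) = -1.645
ln β = −½·[z(H)² − z(FA)²] = −0.5 × (1.798 − 2.706) = 0.454

ln β = 0.45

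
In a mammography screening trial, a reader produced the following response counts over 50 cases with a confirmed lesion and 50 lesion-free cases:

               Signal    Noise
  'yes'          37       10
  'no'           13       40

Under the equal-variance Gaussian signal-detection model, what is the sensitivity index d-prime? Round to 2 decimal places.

H = 37/50 = 0.7400
FA = 10/50 = 0.2000
Φ⁻¹(H) = Φ⁻¹(0.7400) = 0.6433
Φ⁻¹(FA) = Φ⁻¹(0.2000) = -0.8416
d' = z(H) − z(FA) = 0.6433 − (-0.8416) = 1.4849

d-prime = 1.48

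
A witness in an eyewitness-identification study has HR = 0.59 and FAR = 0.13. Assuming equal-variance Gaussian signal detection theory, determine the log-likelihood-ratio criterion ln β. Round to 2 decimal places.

ln β = 0.61

Φ⁻¹(H) = Φ⁻¹(0.59) = 0.228
Φ⁻¹(FA) = Φ⁻¹(0.13) = -1.126
ln β = −½·[z(H)² − z(FA)²] = −0.5 × (0.052 − 1.268) = 0.608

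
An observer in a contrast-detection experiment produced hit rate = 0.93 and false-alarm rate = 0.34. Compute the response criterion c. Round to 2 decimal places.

c = -0.53

z(H) = z(0.93) = 1.4758
z(FA) = z(0.34) = -0.4125
c = −½·[z(H) + z(FA)] = −0.5 × (1.4758 + (-0.4125)) = -0.53165
c < 0: the observer has a liberal response bias.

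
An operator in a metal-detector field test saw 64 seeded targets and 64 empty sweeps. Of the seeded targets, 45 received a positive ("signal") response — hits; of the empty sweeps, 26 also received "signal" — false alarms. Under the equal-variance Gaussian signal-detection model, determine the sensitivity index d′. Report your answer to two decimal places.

H = 45/64 = 0.7031
FA = 26/64 = 0.4062
Φ⁻¹(0.7031) = 0.5333, Φ⁻¹(0.4062) = -0.2373
d' = z(H) − z(FA) = 0.5333 − (-0.2373) = 0.7706

d′ = 0.77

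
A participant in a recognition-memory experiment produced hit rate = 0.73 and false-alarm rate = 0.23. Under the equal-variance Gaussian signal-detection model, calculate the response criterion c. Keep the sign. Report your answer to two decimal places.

c = 0.06

z(H) = 0.613
z(FA) = -0.739
c = −½·[z(H) + z(FA)] = −0.5 × (0.613 + (-0.739)) = 0.063
c > 0: the participant has a conservative response bias.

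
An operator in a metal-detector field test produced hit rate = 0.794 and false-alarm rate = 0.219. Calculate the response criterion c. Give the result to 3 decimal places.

c = -0.022

z(H) = z(0.794) = 0.8204
z(FA) = z(0.219) = -0.7756
c = −½·[z(H) + z(FA)] = −0.5 × (0.8204 + (-0.7756)) = -0.0224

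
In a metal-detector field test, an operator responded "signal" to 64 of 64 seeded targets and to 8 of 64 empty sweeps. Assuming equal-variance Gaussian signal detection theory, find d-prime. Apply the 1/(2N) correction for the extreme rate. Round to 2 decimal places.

The hit rate is 64/64 = 1, so apply the 1/(2N) correction: H → 1 − 1/(2·64) = 0.99219.
z(H) = z(0.99219) = 2.418
z(FA) = z(0.12500) = -1.150
d' = 2.418 − (-1.150) = 3.568

d-prime = 3.57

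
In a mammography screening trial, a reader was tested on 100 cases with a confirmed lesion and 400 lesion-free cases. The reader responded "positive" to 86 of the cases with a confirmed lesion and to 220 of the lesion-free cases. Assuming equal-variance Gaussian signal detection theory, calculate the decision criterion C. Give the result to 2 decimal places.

H = 86/100 = 0.8600
FA = 220/400 = 0.5500
z(H) = 1.0803
z(FA) = 0.1257
c = −½·[z(H) + z(FA)] = −0.5 × (1.0803 + 0.1257) = -0.6030
c < 0: the reader has a liberal response bias.

C = -0.60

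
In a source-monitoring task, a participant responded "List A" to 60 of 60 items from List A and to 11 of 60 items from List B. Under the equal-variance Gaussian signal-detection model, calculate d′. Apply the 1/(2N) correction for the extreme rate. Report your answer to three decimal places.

The hit rate is 60/60 = 1, so apply the 1/(2N) correction: H → 1 − 1/(2·60) = 0.99167.
z(H) = z(0.99167) = 2.3941
z(FA) = z(0.18333) = -0.9027
d' = 2.3941 − (-0.9027) = 3.2968

d′ = 3.297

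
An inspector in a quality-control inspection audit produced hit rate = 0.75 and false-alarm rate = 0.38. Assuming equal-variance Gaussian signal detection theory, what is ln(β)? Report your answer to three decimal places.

z(H) = 0.6745
z(FA) = -0.3055
ln β = −½·[z(H)² − z(FA)²] = −0.5 × (0.4550 − 0.0933) = -0.18085

ln β = -0.181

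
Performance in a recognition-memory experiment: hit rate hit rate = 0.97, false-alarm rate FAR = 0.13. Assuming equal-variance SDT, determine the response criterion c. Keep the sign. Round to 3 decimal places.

c = -0.377

z(0.97) = 1.8808, z(0.13) = -1.1264
c = −½·[z(H) + z(FA)] = −0.5 × (1.8808 + (-1.1264)) = -0.3772
c < 0: the participant has a liberal response bias.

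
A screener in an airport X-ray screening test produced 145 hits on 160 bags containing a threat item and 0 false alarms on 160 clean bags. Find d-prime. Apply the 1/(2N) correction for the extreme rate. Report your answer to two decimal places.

The false-alarm rate is 0/160 = 0, so apply the 1/(2N) correction: FA → 1/(2·160) = 0.00313.
z(H) = z(0.90625) = 1.318
z(FA) = z(0.00313) = -2.734
d' = 1.318 − (-2.734) = 4.052

d-prime = 4.05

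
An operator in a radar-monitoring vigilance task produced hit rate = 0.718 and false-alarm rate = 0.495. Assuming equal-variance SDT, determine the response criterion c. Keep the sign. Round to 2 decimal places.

z(0.718) = 0.5769, z(0.495) = -0.0125
c = −½·[z(H) + z(FA)] = −0.5 × (0.5769 + (-0.0125)) = -0.2822
c < 0: the operator has a liberal response bias.

c = -0.28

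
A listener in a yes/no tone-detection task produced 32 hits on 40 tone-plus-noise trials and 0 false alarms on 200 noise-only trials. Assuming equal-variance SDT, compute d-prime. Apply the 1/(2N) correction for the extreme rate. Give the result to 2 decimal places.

d-prime = 3.65

The false-alarm rate is 0/200 = 0, so apply the 1/(2N) correction: FA → 1/(2·200) = 0.00250.
z(H) = z(0.80000) = 0.842
z(FA) = z(0.00250) = -2.807
d' = 0.842 − (-2.807) = 3.649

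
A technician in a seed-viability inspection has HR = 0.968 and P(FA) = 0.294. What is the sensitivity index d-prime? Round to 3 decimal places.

Φ⁻¹(0.968) = 1.8522, Φ⁻¹(0.294) = -0.5417
d' = z(H) − z(FA) = 1.8522 − (-0.5417) = 2.3939

d-prime = 2.394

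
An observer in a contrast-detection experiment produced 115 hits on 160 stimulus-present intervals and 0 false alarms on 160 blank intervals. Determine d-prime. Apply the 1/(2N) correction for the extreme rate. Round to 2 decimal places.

The false-alarm rate is 0/160 = 0, so apply the 1/(2N) correction: FA → 1/(2·160) = 0.00313.
z(H) = z(0.71875) = 0.579
z(FA) = z(0.00313) = -2.734
d' = 0.579 − (-2.734) = 3.313

d-prime = 3.31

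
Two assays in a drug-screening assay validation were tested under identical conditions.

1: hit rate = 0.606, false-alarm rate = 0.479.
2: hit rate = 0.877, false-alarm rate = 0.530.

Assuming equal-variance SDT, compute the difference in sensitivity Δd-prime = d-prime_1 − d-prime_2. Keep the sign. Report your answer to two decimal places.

Δd-prime = -0.76

1: z(0.606) = 0.269, z(0.479) = -0.053, d' = 0.322
2: z(0.877) = 1.160, z(0.530) = 0.075, d' = 1.085
Δd' = d'_1 − d'_2 = 0.322 − 1.085 = -0.763
2 has the higher sensitivity.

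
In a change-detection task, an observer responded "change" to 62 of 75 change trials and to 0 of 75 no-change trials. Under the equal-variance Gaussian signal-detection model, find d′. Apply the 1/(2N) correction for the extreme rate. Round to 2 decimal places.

d′ = 3.42

The false-alarm rate is 0/75 = 0, so apply the 1/(2N) correction: FA → 1/(2·75) = 0.00667.
z(H) = z(0.82667) = 0.941
z(FA) = z(0.00667) = -2.475
d' = 0.941 − (-2.475) = 3.416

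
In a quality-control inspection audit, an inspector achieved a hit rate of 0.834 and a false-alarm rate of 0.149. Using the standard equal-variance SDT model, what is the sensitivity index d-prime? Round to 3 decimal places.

d-prime = 2.011

Φ⁻¹(0.834) = 0.9701, Φ⁻¹(0.149) = -1.0407
d' = z(H) − z(FA) = 0.9701 − (-1.0407) = 2.0108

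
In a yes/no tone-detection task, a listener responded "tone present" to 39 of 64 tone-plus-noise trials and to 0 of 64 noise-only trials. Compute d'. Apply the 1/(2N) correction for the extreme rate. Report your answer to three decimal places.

The false-alarm rate is 0/64 = 0, so apply the 1/(2N) correction: FA → 1/(2·64) = 0.00781.
z(H) = z(0.60938) = 0.2777
z(FA) = z(0.00781) = -2.4177
d' = 0.2777 − (-2.4177) = 2.6954

d' = 2.695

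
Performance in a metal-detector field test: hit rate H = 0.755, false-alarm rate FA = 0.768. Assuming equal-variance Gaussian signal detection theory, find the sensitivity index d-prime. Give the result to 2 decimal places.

Φ⁻¹(H) = 0.690
Φ⁻¹(FA) = 0.732
d' = z(H) − z(FA) = 0.690 − 0.732 = -0.042

d-prime = -0.04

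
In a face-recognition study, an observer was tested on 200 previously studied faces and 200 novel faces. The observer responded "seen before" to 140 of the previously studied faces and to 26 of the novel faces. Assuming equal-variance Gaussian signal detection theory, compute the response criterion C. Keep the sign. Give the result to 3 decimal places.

H = 140/200 = 0.7000
FA = 26/200 = 0.1300
Φ⁻¹(H) = 0.5244
Φ⁻¹(FA) = -1.1264
c = −½·[z(H) + z(FA)] = −0.5 × (0.5244 + (-1.1264)) = 0.3010

C = 0.301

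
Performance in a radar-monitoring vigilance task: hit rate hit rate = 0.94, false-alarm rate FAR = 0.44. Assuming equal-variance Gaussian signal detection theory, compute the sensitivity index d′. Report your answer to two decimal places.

d′ = 1.71

z(H) = z(0.94) = 1.5548
z(FA) = z(0.44) = -0.1510
d' = z(H) − z(FA) = 1.5548 − (-0.1510) = 1.7058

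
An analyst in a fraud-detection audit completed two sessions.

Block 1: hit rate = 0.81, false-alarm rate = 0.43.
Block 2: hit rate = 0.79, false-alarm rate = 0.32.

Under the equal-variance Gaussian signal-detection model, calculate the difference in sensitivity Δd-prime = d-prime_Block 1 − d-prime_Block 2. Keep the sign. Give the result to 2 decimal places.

Block 1: z(0.81) = 0.878, z(0.43) = -0.176, d' = 1.054
Block 2: z(0.79) = 0.806, z(0.32) = -0.468, d' = 1.274
Δd' = d'_Block 1 − d'_Block 2 = 1.054 − 1.274 = -0.220
Block 2 has the higher sensitivity.

Δd-prime = -0.22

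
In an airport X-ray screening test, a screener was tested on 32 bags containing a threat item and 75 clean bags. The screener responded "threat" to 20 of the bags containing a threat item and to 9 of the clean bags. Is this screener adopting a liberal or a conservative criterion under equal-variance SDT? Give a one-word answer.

conservative

z(H) = 0.319, z(FA) = -1.175
c = −½·(z(H) + z(FA)) = 0.428
c > 0 → conservative criterion (biased toward responding “no”).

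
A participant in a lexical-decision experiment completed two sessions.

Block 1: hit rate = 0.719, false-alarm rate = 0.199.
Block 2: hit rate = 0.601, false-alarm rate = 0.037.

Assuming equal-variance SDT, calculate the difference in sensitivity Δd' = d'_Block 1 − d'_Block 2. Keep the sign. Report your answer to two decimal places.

Δd' = -0.62

Block 1: z(0.719) = 0.580, z(0.199) = -0.845, d' = 1.425
Block 2: z(0.601) = 0.256, z(0.037) = -1.787, d' = 2.043
Δd' = d'_Block 1 − d'_Block 2 = 1.425 − 2.043 = -0.618
Block 2 has the higher sensitivity.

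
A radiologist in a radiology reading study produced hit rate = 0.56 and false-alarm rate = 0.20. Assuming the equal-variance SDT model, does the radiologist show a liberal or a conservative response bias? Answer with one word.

z(H) = 0.151, z(FA) = -0.842
c = −½·(z(H) + z(FA)) = 0.3455
c > 0 → conservative criterion (biased toward responding “no”).

conservative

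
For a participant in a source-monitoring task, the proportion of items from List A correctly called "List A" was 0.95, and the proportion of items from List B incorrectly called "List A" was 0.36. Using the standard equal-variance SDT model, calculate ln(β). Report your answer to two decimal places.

z(0.95) = 1.645, z(0.36) = -0.358
ln β = −½·[z(H)² − z(FA)²] = −0.5 × (2.706 − 0.128) = -1.289

ln β = -1.29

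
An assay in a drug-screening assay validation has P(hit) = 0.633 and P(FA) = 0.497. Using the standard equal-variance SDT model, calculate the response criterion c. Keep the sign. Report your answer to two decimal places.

c = -0.17

z(H) = z(0.633) = 0.340
z(FA) = z(0.497) = -0.008
c = −½·[z(H) + z(FA)] = −0.5 × (0.340 + (-0.008)) = -0.166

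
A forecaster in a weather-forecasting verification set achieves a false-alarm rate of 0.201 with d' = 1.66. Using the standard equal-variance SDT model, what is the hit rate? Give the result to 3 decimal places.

hit rate = 0.794

z(false-alarm rate) = z(0.201) = -0.8381
z(H) = z(FA) + d' = -0.8381 + 1.66 = 0.8219
hit rate = Φ(0.8219) = 0.7944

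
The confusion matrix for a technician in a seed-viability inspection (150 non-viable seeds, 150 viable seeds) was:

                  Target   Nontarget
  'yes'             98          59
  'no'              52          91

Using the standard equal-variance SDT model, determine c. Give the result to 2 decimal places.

H = 98/150 = 0.6533
FA = 59/150 = 0.3933
z(H) = z(0.6533) = 0.394
z(FA) = z(0.3933) = -0.271
c = −½·[z(H) + z(FA)] = −0.5 × (0.394 + (-0.271)) = -0.0615

c = -0.06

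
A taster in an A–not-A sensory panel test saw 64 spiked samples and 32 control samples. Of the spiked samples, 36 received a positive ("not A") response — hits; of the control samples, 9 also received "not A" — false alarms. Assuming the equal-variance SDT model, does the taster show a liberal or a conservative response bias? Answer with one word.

conservative

z(H) = 0.157, z(FA) = -0.579
c = −½·(z(H) + z(FA)) = 0.211
c > 0 → conservative criterion (biased toward responding “no”).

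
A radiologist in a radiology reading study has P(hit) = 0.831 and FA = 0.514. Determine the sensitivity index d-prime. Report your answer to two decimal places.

z(H) = 0.9581
z(FA) = 0.0351
d' = z(H) − z(FA) = 0.9581 − 0.0351 = 0.9230

d-prime = 0.92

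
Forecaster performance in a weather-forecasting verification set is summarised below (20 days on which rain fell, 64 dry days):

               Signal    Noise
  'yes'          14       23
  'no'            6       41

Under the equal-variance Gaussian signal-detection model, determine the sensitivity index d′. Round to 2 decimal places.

d′ = 0.88

H = 14/20 = 0.7000
FA = 23/64 = 0.3594
Φ⁻¹(H) = 0.524
Φ⁻¹(FA) = -0.360
d' = z(H) − z(FA) = 0.524 − (-0.360) = 0.884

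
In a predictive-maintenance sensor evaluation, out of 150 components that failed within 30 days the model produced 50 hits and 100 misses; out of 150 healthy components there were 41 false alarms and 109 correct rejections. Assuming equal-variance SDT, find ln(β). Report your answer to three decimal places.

H = 50/150 = 0.3333
FA = 41/150 = 0.2733
Φ⁻¹(H) = -0.4308
Φ⁻¹(FA) = -0.6029
ln β = −½·[z(H)² − z(FA)²] = −0.5 × (0.1856 − 0.3635) = 0.08895

ln β = 0.089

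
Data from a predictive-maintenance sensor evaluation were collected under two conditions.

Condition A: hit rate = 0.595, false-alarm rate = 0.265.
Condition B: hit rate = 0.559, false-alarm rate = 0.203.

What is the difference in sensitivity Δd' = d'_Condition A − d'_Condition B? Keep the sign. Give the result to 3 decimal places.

Condition A: z(0.595) = 0.2404, z(0.265) = -0.6280, d' = 0.8684
Condition B: z(0.559) = 0.1484, z(0.203) = -0.8310, d' = 0.9794
Δd' = d'_Condition A − d'_Condition B = 0.8684 − 0.9794 = -0.1110
Condition B has the higher sensitivity.

Δd' = -0.111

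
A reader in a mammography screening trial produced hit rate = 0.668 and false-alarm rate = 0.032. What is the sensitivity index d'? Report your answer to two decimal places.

d' = 2.29

Φ⁻¹(H) = 0.4344
Φ⁻¹(FA) = -1.8522
d' = z(H) − z(FA) = 0.4344 − (-1.8522) = 2.2866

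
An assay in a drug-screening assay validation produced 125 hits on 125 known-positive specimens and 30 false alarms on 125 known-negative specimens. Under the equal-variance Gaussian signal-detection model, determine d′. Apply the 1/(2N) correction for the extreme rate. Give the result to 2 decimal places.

The hit rate is 125/125 = 1, so apply the 1/(2N) correction: H → 1 − 1/(2·125) = 0.99600.
z(H) = z(0.99600) = 2.652
z(FA) = z(0.24000) = -0.706
d' = 2.652 − (-0.706) = 3.358

d′ = 3.36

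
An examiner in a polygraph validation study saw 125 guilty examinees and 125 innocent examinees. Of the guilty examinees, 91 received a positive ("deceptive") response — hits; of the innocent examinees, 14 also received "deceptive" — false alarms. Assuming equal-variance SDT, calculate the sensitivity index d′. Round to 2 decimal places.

H = 91/125 = 0.7280
FA = 14/125 = 0.1120
z(H) = z(0.7280) = 0.607
z(FA) = z(0.1120) = -1.216
d' = z(H) − z(FA) = 0.607 − (-1.216) = 1.823

d′ = 1.82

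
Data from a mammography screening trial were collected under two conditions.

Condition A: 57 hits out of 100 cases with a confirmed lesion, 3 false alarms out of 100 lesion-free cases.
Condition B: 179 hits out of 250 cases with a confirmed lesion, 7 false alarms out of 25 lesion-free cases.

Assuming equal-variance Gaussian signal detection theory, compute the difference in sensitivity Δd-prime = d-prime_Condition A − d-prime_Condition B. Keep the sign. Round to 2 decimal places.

Δd-prime = 0.90

Condition A: z(0.5700) = 0.176, z(0.0300) = -1.881, d' = 2.057
Condition B: z(0.7160) = 0.571, z(0.2800) = -0.583, d' = 1.154
Δd' = d'_Condition A − d'_Condition B = 2.057 − 1.154 = 0.903
Condition A has the higher sensitivity.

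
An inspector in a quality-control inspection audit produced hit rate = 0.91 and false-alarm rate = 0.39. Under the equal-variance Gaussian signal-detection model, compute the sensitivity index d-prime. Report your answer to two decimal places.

d-prime = 1.62

z(H) = z(0.91) = 1.341
z(FA) = z(0.39) = -0.279
d' = z(H) − z(FA) = 1.341 − (-0.279) = 1.620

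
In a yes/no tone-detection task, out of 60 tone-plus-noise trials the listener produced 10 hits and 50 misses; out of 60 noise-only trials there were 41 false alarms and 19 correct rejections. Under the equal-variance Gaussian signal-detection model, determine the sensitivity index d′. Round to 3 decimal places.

d′ = -1.444

H = 10/60 = 0.1667
FA = 41/60 = 0.6833
Φ⁻¹(H) = Φ⁻¹(0.1667) = -0.9673
Φ⁻¹(FA) = Φ⁻¹(0.6833) = 0.4769
d' = z(H) − z(FA) = -0.9673 − 0.4769 = -1.4442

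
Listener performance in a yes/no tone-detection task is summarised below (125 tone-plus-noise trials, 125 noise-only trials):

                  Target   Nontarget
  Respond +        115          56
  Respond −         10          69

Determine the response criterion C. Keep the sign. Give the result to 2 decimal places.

H = 115/125 = 0.9200
FA = 56/125 = 0.4480
z(H) = z(0.9200) = 1.405
z(FA) = z(0.4480) = -0.131
c = −½·[z(H) + z(FA)] = −0.5 × (1.405 + (-0.131)) = -0.637
c < 0: the listener has a liberal response bias.

C = -0.64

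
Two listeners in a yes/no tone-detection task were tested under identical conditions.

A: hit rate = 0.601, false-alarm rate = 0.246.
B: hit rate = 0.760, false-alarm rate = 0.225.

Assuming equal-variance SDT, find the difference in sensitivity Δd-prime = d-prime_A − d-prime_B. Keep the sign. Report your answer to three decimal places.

A: z(0.601) = 0.2559, z(0.246) = -0.6871, d' = 0.9430
B: z(0.760) = 0.7063, z(0.225) = -0.7554, d' = 1.4617
Δd' = d'_A − d'_B = 0.9430 − 1.4617 = -0.5187
B has the higher sensitivity.

Δd-prime = -0.519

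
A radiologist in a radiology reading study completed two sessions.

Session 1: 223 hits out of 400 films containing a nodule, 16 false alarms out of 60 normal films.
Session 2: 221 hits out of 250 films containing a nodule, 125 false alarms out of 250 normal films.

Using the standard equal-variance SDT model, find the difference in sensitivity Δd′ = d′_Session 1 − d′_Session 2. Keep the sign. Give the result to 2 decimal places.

Session 1: z(0.5575) = 0.145, z(0.2667) = -0.623, d' = 0.768
Session 2: z(0.8840) = 1.195, z(0.5000) = 0.000, d' = 1.195
Δd' = d'_Session 1 − d'_Session 2 = 0.768 − 1.195 = -0.427
Session 2 has the higher sensitivity.

Δd′ = -0.43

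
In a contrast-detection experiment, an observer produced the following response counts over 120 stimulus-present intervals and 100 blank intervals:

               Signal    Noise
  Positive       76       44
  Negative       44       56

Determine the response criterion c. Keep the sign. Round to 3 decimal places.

H = 76/120 = 0.6333
FA = 44/100 = 0.4400
z(0.6333) = 0.3406, z(0.4400) = -0.1510
c = −½·[z(H) + z(FA)] = −0.5 × (0.3406 + (-0.1510)) = -0.0948
c < 0: the observer has a liberal response bias.

c = -0.095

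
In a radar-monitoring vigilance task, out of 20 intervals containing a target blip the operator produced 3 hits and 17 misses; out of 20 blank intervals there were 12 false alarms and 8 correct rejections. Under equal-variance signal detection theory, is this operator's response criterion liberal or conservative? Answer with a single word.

z(H) = -1.036, z(FA) = 0.253
c = −½·(z(H) + z(FA)) = 0.3915
c > 0 → conservative criterion (biased toward responding “no”).

conservative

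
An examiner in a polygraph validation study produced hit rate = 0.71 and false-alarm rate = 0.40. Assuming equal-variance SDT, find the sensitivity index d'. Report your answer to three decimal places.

d' = 0.807

z(0.71) = 0.5534, z(0.40) = -0.2533
d' = z(H) − z(FA) = 0.5534 − (-0.2533) = 0.8067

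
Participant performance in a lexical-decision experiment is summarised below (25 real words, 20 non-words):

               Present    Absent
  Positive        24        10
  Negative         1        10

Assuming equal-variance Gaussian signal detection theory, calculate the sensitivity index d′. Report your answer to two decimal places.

H = 24/25 = 0.9600
FA = 10/20 = 0.5000
z(0.9600) = 1.751, z(0.5000) = 0.000
d' = z(H) − z(FA) = 1.751 − 0.000 = 1.751

d′ = 1.75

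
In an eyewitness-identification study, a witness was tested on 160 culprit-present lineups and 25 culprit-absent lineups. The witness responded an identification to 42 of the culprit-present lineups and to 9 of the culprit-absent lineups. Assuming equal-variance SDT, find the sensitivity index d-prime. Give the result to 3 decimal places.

d-prime = -0.277

H = 42/160 = 0.2625
FA = 9/25 = 0.3600
z(H) = -0.6357
z(FA) = -0.3585
d' = z(H) − z(FA) = -0.6357 − (-0.3585) = -0.2772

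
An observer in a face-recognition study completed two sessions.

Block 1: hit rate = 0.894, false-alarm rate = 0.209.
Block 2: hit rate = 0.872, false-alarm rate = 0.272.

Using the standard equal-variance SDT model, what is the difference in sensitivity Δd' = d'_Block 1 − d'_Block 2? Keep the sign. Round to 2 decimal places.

Δd' = 0.32

Block 1: z(0.894) = 1.248, z(0.209) = -0.810, d' = 2.058
Block 2: z(0.872) = 1.136, z(0.272) = -0.607, d' = 1.743
Δd' = d'_Block 1 − d'_Block 2 = 2.058 − 1.743 = 0.315
Block 1 has the higher sensitivity.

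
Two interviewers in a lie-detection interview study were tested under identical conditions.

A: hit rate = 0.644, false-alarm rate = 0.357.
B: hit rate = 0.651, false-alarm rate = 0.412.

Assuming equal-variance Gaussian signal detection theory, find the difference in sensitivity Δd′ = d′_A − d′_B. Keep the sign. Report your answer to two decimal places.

Δd′ = 0.13

A: z(0.644) = 0.369, z(0.357) = -0.366, d' = 0.735
B: z(0.651) = 0.388, z(0.412) = -0.222, d' = 0.610
Δd' = d'_A − d'_B = 0.735 − 0.610 = 0.125
A has the higher sensitivity.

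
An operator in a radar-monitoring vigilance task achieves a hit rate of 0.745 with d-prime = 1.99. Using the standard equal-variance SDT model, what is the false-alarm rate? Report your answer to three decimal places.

false-alarm rate = 0.092

z(hit rate) = z(0.745) = 0.6588
z(FA) = z(H) − d' = 0.6588 − 1.99 = -1.3312
false-alarm rate = Φ(-1.3312) = 0.0916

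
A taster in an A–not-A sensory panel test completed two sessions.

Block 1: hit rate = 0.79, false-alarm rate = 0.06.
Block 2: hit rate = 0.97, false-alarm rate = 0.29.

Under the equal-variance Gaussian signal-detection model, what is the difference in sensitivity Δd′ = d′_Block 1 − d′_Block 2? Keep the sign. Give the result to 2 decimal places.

Δd′ = -0.07

Block 1: z(0.79) = 0.806, z(0.06) = -1.555, d' = 2.361
Block 2: z(0.97) = 1.881, z(0.29) = -0.553, d' = 2.434
Δd' = d'_Block 1 − d'_Block 2 = 2.361 − 2.434 = -0.073
Block 2 has the higher sensitivity.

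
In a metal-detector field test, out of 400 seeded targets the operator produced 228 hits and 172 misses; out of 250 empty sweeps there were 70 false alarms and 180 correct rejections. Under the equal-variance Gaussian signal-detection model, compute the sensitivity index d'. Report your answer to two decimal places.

d' = 0.76

H = 228/400 = 0.5700
FA = 70/250 = 0.2800
z(0.5700) = 0.1764, z(0.2800) = -0.5828
d' = z(H) − z(FA) = 0.1764 − (-0.5828) = 0.7592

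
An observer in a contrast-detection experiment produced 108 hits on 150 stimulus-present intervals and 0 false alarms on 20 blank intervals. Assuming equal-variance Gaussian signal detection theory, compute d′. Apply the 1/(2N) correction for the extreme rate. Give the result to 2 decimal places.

The false-alarm rate is 0/20 = 0, so apply the 1/(2N) correction: FA → 1/(2·20) = 0.02500.
z(H) = z(0.72000) = 0.583
z(FA) = z(0.02500) = -1.960
d' = 0.583 − (-1.960) = 2.543

d′ = 2.54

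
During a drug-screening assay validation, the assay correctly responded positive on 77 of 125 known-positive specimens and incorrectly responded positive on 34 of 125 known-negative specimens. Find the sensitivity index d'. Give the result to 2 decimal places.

d' = 0.90

H = 77/125 = 0.6160
FA = 34/125 = 0.2720
Φ⁻¹(0.6160) = 0.295, Φ⁻¹(0.2720) = -0.607
d' = z(H) − z(FA) = 0.295 − (-0.607) = 0.902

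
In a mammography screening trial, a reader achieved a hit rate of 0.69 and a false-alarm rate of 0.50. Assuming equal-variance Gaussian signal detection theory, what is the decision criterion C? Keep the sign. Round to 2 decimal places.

z(0.69) = 0.4959, z(0.50) = 0.0000
c = −½·[z(H) + z(FA)] = −0.5 × (0.4959 + 0.0000) = -0.24795

C = -0.25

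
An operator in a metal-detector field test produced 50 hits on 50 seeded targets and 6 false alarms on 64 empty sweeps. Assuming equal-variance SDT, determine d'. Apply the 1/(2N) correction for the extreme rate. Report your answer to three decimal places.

d' = 3.644

The hit rate is 50/50 = 1, so apply the 1/(2N) correction: H → 1 − 1/(2·50) = 0.99000.
z(H) = z(0.99000) = 2.3263
z(FA) = z(0.09375) = -1.3180
d' = 2.3263 − (-1.3180) = 3.6443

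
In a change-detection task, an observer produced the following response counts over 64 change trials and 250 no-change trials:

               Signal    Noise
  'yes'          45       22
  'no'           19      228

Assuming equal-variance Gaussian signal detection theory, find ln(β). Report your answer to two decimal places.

ln β = 0.77

H = 45/64 = 0.7031
FA = 22/250 = 0.0880
z(H) = z(0.7031) = 0.533
z(FA) = z(0.0880) = -1.353
ln β = −½·[z(H)² − z(FA)²] = −0.5 × (0.284 − 1.831) = 0.7735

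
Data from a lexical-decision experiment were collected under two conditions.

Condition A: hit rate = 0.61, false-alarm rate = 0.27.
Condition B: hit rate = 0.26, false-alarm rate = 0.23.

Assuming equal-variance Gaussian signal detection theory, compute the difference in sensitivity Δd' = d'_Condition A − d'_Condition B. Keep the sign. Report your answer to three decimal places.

Condition A: z(0.61) = 0.2793, z(0.27) = -0.6128, d' = 0.8921
Condition B: z(0.26) = -0.6433, z(0.23) = -0.7388, d' = 0.0955
Δd' = d'_Condition A − d'_Condition B = 0.8921 − 0.0955 = 0.7966
Condition A has the higher sensitivity.

Δd' = 0.797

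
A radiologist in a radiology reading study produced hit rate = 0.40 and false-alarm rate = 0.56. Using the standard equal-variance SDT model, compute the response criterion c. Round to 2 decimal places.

c = 0.05

z(H) = z(0.40) = -0.2533
z(FA) = z(0.56) = 0.1510
c = −½·[z(H) + z(FA)] = −0.5 × (-0.2533 + 0.1510) = 0.05115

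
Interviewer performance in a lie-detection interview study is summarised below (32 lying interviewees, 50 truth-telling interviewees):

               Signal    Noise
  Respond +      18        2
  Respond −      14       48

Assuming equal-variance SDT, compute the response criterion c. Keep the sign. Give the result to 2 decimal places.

H = 18/32 = 0.5625
FA = 2/50 = 0.0400
Φ⁻¹(H) = Φ⁻¹(0.5625) = 0.157
Φ⁻¹(FA) = Φ⁻¹(0.0400) = -1.751
c = −½·[z(H) + z(FA)] = −0.5 × (0.157 + (-1.751)) = 0.797

c = 0.80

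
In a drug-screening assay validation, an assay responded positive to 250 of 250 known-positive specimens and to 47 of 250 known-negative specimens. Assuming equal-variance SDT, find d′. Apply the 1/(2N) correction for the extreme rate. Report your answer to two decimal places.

d′ = 3.76

The hit rate is 250/250 = 1, so apply the 1/(2N) correction: H → 1 − 1/(2·250) = 0.99800.
z(H) = z(0.99800) = 2.878
z(FA) = z(0.18800) = -0.885
d' = 2.878 − (-0.885) = 3.763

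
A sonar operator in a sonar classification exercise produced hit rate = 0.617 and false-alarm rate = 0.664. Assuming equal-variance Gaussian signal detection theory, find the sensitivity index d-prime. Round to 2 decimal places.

z(H) = z(0.617) = 0.298
z(FA) = z(0.664) = 0.423
d' = z(H) − z(FA) = 0.298 − 0.423 = -0.125

d-prime = -0.13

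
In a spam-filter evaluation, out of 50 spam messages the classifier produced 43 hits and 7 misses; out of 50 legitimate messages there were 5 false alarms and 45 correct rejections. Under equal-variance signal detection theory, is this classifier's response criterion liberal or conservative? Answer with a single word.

conservative

z(H) = 1.080, z(FA) = -1.282
c = −½·(z(H) + z(FA)) = 0.101
c > 0 → conservative criterion (biased toward responding “no”).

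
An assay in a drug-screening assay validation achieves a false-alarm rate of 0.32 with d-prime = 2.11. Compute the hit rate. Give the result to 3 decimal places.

z(false-alarm rate) = z(0.32) = -0.4677
z(H) = z(FA) + d' = -0.4677 + 2.11 = 1.6423
hit rate = Φ(1.6423) = 0.9497

hit rate = 0.950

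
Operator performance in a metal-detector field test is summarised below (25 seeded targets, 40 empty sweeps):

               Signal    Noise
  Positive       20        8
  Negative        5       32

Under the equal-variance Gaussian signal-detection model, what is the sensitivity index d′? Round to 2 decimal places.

H = 20/25 = 0.8000
FA = 8/40 = 0.2000
z(H) = z(0.8000) = 0.842
z(FA) = z(0.2000) = -0.842
d' = z(H) − z(FA) = 0.842 − (-0.842) = 1.684

d′ = 1.68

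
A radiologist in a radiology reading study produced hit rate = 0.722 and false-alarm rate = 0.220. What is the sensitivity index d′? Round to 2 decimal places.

d′ = 1.36

z(H) = z(0.722) = 0.589
z(FA) = z(0.220) = -0.772
d' = z(H) − z(FA) = 0.589 − (-0.772) = 1.361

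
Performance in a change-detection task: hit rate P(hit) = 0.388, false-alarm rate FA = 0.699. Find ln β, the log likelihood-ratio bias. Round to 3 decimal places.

z(H) = z(0.388) = -0.2845
z(FA) = z(0.699) = 0.5215
ln β = −½·[z(H)² − z(FA)²] = −0.5 × (0.0809 − 0.2720) = 0.09555

ln β = 0.096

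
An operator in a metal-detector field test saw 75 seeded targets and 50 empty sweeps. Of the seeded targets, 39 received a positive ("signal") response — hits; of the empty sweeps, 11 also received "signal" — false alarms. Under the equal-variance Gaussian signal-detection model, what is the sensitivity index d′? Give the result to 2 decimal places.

d′ = 0.82

H = 39/75 = 0.5200
FA = 11/50 = 0.2200
Φ⁻¹(H) = 0.0502
Φ⁻¹(FA) = -0.7722
d' = z(H) − z(FA) = 0.0502 − (-0.7722) = 0.8224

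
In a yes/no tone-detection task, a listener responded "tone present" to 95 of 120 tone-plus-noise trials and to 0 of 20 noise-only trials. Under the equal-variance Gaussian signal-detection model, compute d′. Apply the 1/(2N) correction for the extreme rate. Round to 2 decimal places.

d′ = 2.77

The false-alarm rate is 0/20 = 0, so apply the 1/(2N) correction: FA → 1/(2·20) = 0.02500.
z(H) = z(0.79167) = 0.812
z(FA) = z(0.02500) = -1.960
d' = 0.812 − (-1.960) = 2.772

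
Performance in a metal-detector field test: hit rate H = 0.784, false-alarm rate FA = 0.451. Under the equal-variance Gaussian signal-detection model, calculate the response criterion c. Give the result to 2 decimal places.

c = -0.33

Φ⁻¹(H) = Φ⁻¹(0.784) = 0.786
Φ⁻¹(FA) = Φ⁻¹(0.451) = -0.123
c = −½·[z(H) + z(FA)] = −0.5 × (0.786 + (-0.123)) = -0.3315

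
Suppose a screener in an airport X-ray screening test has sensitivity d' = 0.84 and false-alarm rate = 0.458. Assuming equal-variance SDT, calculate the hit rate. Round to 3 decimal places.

z(false-alarm rate) = z(0.458) = -0.1055
z(H) = z(FA) + d' = -0.1055 + 0.84 = 0.7345
hit rate = Φ(0.7345) = 0.7687

hit rate = 0.769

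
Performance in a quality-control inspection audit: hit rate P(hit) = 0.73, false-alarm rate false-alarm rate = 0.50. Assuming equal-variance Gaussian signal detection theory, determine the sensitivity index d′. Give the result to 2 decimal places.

Φ⁻¹(H) = Φ⁻¹(0.73) = 0.6128
Φ⁻¹(FA) = Φ⁻¹(0.50) = 0.0000
d' = z(H) − z(FA) = 0.6128 − 0.0000 = 0.6128

d′ = 0.61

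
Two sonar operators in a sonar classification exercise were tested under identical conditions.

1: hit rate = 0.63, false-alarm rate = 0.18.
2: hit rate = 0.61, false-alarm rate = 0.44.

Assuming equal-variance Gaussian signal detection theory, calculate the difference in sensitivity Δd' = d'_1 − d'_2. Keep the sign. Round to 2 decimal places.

Δd' = 0.82

1: z(0.63) = 0.332, z(0.18) = -0.915, d' = 1.247
2: z(0.61) = 0.279, z(0.44) = -0.151, d' = 0.430
Δd' = d'_1 − d'_2 = 1.247 − 0.430 = 0.817
1 has the higher sensitivity.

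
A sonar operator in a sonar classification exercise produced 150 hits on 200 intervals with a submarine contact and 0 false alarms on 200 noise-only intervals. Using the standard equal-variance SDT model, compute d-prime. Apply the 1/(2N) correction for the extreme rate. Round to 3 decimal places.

The false-alarm rate is 0/200 = 0, so apply the 1/(2N) correction: FA → 1/(2·200) = 0.00250.
z(H) = z(0.75000) = 0.6745
z(FA) = z(0.00250) = -2.8070
d' = 0.6745 − (-2.8070) = 3.4815

d-prime = 3.482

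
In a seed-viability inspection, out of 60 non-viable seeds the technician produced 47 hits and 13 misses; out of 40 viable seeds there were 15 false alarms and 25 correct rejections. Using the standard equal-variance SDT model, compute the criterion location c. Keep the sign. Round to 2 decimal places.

H = 47/60 = 0.7833
FA = 15/40 = 0.3750
z(H) = 0.7834
z(FA) = -0.3186
c = −½·[z(H) + z(FA)] = −0.5 × (0.7834 + (-0.3186)) = -0.2324
c < 0: the technician has a liberal response bias.

c = -0.23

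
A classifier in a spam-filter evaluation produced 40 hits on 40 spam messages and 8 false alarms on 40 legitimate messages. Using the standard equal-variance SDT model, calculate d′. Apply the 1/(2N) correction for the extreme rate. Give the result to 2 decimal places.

The hit rate is 40/40 = 1, so apply the 1/(2N) correction: H → 1 − 1/(2·40) = 0.98750.
z(H) = z(0.98750) = 2.241
z(FA) = z(0.20000) = -0.842
d' = 2.241 − (-0.842) = 3.083

d′ = 3.08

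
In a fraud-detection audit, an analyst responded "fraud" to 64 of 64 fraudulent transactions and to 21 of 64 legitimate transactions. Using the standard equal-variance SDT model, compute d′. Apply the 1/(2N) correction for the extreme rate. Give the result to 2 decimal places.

d′ = 2.86

The hit rate is 64/64 = 1, so apply the 1/(2N) correction: H → 1 − 1/(2·64) = 0.99219.
z(H) = z(0.99219) = 2.418
z(FA) = z(0.32812) = -0.445
d' = 2.418 − (-0.445) = 2.863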